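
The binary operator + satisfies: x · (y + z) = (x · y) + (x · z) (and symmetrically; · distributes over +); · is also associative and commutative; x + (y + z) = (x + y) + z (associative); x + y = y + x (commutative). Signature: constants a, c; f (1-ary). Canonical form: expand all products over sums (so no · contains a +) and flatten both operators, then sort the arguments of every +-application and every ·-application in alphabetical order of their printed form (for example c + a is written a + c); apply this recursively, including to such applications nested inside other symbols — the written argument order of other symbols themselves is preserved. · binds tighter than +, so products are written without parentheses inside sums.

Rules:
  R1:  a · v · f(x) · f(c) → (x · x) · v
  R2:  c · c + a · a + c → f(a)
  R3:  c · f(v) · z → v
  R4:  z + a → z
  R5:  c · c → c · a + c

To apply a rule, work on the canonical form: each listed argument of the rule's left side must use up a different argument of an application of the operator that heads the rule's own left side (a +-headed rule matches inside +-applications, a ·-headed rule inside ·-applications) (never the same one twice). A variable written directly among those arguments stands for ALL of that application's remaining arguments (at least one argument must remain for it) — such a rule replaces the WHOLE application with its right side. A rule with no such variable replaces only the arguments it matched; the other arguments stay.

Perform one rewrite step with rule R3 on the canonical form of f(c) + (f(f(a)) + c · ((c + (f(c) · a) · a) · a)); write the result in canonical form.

Canonical form:  a · a · a · c · f(c) + a · c · c + f(c) + f(f(a))
Apply R3:  consuming c, f(c);  v := c, z := a · a · a
The extension variable absorbs all remaining arguments, so the whole application is rewritten.
Result:  a · c · c + c + f(c) + f(f(a))

Answer: a · c · c + c + f(c) + f(f(a))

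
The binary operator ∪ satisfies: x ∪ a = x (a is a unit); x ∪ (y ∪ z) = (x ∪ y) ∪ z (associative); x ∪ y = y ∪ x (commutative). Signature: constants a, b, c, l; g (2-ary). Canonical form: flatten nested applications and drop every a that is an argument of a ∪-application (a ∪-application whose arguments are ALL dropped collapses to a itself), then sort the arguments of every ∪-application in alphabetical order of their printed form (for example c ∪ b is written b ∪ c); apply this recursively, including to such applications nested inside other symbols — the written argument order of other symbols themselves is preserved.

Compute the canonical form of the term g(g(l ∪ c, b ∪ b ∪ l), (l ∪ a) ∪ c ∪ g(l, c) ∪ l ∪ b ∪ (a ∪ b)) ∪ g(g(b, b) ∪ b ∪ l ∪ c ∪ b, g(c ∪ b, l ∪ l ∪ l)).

Simplify inside:  g(g(l ∪ c, b ∪ b ∪ l), (l ∪ a) ∪ c ∪ g(l, c) ∪ l ∪ b ∪ (a ∪ b))  →  g(g(c ∪ l, b ∪ b ∪ l), b ∪ b ∪ c ∪ g(l, c) ∪ l ∪ l)
Canonicalize subterm:  g(g(b, b) ∪ b ∪ l ∪ c ∪ b, g(c ∪ b, l ∪ l ∪ l))  →  g(b ∪ b ∪ c ∪ g(b, b) ∪ l, g(b ∪ c, l ∪ l ∪ l))
Sort:  g(b ∪ b ∪ c ∪ g(b, b) ∪ l, g(b ∪ c, l ∪ l ∪ l)) ∪ g(g(c ∪ l, b ∪ b ∪ l), b ∪ b ∪ c ∪ g(l, c) ∪ l ∪ l)

Answer: g(b ∪ b ∪ c ∪ g(b, b) ∪ l, g(b ∪ c, l ∪ l ∪ l)) ∪ g(g(c ∪ l, b ∪ b ∪ l), b ∪ b ∪ c ∪ g(l, c) ∪ l ∪ l)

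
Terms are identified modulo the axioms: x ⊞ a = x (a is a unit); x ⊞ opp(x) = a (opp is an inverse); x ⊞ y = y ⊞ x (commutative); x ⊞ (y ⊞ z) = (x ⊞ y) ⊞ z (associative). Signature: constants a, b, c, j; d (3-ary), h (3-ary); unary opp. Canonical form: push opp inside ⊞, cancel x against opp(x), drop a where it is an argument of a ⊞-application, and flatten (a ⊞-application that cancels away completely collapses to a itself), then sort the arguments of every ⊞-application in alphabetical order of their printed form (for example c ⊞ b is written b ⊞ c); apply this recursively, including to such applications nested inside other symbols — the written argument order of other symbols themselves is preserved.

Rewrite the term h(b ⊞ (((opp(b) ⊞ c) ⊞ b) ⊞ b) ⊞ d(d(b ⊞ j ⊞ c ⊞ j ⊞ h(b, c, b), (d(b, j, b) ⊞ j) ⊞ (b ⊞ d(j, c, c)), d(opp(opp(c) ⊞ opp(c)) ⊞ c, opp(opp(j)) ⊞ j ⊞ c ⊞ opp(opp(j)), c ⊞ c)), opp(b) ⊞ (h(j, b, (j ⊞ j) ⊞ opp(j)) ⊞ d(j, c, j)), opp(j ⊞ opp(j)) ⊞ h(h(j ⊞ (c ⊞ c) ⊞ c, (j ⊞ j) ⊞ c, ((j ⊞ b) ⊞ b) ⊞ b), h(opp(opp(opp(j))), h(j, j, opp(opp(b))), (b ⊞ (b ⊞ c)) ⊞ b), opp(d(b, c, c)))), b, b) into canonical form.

Work inside:  b ⊞ (((opp(b) ⊞ c) ⊞ b) ⊞ b) ⊞ d(d(b ⊞ j ⊞ c ⊞ j ⊞ h(b, c, b), (d(b, j, b) ⊞ j) ⊞ (b ⊞ d(j, c, c)), d(opp(opp(c) ⊞ opp(c)) ⊞ c, opp(opp(j)) ⊞ j ⊞ c ⊞ opp(opp(j)), c ⊞ c)), opp(b) ⊞ (h(j, b, (j ⊞ j) ⊞ opp(j)) ⊞ d(j, c, j)), opp(j ⊞ opp(j)) ⊞ h(h(j ⊞ (c ⊞ c) ⊞ c, (j ⊞ j) ⊞ c, ((j ⊞ b) ⊞ b) ⊞ b), h(opp(opp(opp(j))), h(j, j, opp(opp(b))), (b ⊞ (b ⊞ c)) ⊞ b), opp(d(b, c, c))))
Push opp inside:  distribute opp over ⊞ and collapse double opp
Collect:  b ⊞ b ⊞ c ⊞ d(d(b ⊞ c ⊞ h(b, c, b) ⊞ j ⊞ j, b ⊞ d(b, j, b) ⊞ d(j, c, c) ⊞ j, d(c ⊞ c ⊞ c, c ⊞ j ⊞ j ⊞ j, c ⊞ c)), d(j, c, j) ⊞ h(j, b, j) ⊞ opp(b), h(h(c ⊞ c ⊞ c ⊞ j, c ⊞ j ⊞ j, b ⊞ b ⊞ b ⊞ j), h(opp(j), h(j, j, b), b ⊞ b ⊞ b ⊞ c), opp(d(b, c, c))))
Reassemble:  h(b ⊞ b ⊞ c ⊞ d(d(b ⊞ c ⊞ h(b, c, b) ⊞ j ⊞ j, b ⊞ d(b, j, b) ⊞ d(j, c, c) ⊞ j, d(c ⊞ c ⊞ c, c ⊞ j ⊞ j ⊞ j, c ⊞ c)), d(j, c, j) ⊞ h(j, b, j) ⊞ opp(b), h(h(c ⊞ c ⊞ c ⊞ j, c ⊞ j ⊞ j, b ⊞ b ⊞ b ⊞ j), h(opp(j), h(j, j, b), b ⊞ b ⊞ b ⊞ c), opp(d(b, c, c)))), b, b)

Answer: h(b ⊞ b ⊞ c ⊞ d(d(b ⊞ c ⊞ h(b, c, b) ⊞ j ⊞ j, b ⊞ d(b, j, b) ⊞ d(j, c, c) ⊞ j, d(c ⊞ c ⊞ c, c ⊞ j ⊞ j ⊞ j, c ⊞ c)), d(j, c, j) ⊞ h(j, b, j) ⊞ opp(b), h(h(c ⊞ c ⊞ c ⊞ j, c ⊞ j ⊞ j, b ⊞ b ⊞ b ⊞ j), h(opp(j), h(j, j, b), b ⊞ b ⊞ b ⊞ c), opp(d(b, c, c)))), b, b)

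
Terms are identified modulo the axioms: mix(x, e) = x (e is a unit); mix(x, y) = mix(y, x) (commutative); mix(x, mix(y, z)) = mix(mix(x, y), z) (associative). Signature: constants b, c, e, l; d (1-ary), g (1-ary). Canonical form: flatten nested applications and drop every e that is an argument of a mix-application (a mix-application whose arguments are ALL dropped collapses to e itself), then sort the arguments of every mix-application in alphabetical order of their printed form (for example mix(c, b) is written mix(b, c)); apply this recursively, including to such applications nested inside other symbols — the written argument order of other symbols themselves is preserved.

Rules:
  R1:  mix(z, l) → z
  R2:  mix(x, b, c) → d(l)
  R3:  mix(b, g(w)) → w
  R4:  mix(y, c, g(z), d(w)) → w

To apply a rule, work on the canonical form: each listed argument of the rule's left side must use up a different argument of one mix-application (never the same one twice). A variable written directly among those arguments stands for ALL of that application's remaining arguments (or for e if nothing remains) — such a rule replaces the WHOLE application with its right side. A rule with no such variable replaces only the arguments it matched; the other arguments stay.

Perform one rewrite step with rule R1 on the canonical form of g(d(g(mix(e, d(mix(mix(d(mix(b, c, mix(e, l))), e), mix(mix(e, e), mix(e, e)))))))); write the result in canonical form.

Canonical form:  g(d(g(d(d(mix(b, c, l))))))
R1 matches:  uses l;  z := mix(b, c)
The variable takes the whole remainder — replace the entire application.
Giving:  g(d(g(d(d(mix(b, c))))))

Answer: g(d(g(d(d(mix(b, c))))))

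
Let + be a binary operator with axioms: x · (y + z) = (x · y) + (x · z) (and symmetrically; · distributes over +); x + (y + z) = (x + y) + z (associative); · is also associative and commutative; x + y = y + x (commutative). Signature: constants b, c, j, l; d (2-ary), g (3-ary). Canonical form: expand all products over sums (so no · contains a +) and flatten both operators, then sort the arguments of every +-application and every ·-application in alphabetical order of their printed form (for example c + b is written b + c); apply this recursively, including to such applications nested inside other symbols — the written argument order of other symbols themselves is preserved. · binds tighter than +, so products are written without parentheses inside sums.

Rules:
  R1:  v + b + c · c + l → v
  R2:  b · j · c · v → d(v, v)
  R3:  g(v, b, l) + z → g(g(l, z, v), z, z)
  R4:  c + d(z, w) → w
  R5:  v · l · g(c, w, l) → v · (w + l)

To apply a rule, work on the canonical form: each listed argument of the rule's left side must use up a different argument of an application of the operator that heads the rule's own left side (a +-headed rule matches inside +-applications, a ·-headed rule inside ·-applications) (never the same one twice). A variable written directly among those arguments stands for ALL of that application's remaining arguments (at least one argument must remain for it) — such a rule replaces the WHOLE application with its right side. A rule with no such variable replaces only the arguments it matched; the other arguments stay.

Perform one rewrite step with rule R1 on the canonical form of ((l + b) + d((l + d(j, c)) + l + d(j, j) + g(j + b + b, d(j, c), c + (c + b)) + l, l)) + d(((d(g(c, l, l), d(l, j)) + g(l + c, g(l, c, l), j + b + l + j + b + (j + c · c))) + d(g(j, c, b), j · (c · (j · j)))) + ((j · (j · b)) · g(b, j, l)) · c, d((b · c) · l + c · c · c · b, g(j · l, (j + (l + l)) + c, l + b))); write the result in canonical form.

Answer: b + d(b · c · g(b, j, l) · j · j + d(g(c, l, l), d(l, j)) + d(g(j, c, b), c · j · j · j) + g(c + l, g(l, c, l), b + j + j + j), d(b · c · c · c + b · c · l, g(j · l, c + j + l + l, b + l))) + d(d(j, c) + d(j, j) + g(b + b + j, d(j, c), b + c + c) + l + l + l, l) + l

Derivation:
Canonical form:  b + d(b · c · g(b, j, l) · j · j + d(g(c, l, l), d(l, j)) + d(g(j, c, b), c · j · j · j) + g(c + l, g(l, c, l), b + b + c · c + j + j + j + l), d(b · c · c · c + b · c · l, g(j · l, c + j + l + l, b + l))) + d(d(j, c) + d(j, j) + g(b + b + j, d(j, c), b + c + c) + l + l + l, l) + l
Match R1:  consume b, c · c, l;  v := b + j + j + j
Every leftover argument binds to the variable; the entire application is replaced.
Result:  b + d(b · c · g(b, j, l) · j · j + d(g(c, l, l), d(l, j)) + d(g(j, c, b), c · j · j · j) + g(c + l, g(l, c, l), b + j + j + j), d(b · c · c · c + b · c · l, g(j · l, c + j + l + l, b + l))) + d(d(j, c) + d(j, j) + g(b + b + j, d(j, c), b + c + c) + l + l + l, l) + l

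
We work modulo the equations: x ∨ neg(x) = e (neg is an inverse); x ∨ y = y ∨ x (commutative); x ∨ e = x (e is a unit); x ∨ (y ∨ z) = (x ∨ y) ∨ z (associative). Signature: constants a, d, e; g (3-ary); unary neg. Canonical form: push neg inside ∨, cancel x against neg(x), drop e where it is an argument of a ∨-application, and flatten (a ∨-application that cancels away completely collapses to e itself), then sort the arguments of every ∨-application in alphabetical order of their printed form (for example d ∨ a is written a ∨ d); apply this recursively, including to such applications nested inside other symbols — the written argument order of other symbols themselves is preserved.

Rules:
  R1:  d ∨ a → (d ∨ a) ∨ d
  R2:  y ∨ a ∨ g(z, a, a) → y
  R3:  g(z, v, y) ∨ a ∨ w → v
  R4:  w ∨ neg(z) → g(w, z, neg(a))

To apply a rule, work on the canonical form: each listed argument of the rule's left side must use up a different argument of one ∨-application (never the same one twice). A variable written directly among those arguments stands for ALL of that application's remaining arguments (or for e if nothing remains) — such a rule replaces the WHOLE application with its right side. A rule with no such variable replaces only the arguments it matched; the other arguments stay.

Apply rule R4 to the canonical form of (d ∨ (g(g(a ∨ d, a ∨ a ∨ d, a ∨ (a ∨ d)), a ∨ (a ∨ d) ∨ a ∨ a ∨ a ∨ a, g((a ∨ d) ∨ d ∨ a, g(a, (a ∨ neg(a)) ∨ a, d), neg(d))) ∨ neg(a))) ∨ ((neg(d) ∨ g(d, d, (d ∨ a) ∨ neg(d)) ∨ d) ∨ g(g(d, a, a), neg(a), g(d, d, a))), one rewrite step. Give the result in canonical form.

Answer: g(d ∨ g(d, d, a) ∨ g(g(a ∨ d, a ∨ a ∨ d, a ∨ a ∨ d), a ∨ a ∨ a ∨ a ∨ a ∨ a ∨ d, g(a ∨ a ∨ d ∨ d, g(a, a, d), neg(d))) ∨ g(g(d, a, a), neg(a), g(d, d, a)), a, neg(a))

Derivation:
Canonical form:  d ∨ g(d, d, a) ∨ g(g(a ∨ d, a ∨ a ∨ d, a ∨ a ∨ d), a ∨ a ∨ a ∨ a ∨ a ∨ a ∨ d, g(a ∨ a ∨ d ∨ d, g(a, a, d), neg(d))) ∨ g(g(d, a, a), neg(a), g(d, d, a)) ∨ neg(a)
R4 matches:  uses neg(a);  w := d ∨ g(d, d, a) ∨ g(g(a ∨ d, a ∨ a ∨ d, a ∨ a ∨ d), a ∨ a ∨ a ∨ a ∨ a ∨ a ∨ d, g(a ∨ a ∨ d ∨ d, g(a, a, d), neg(d))) ∨ g(g(d, a, a), neg(a), g(d, d, a)), z := a
Every leftover argument binds to the variable; the entire application is replaced.
New term:  g(d ∨ g(d, d, a) ∨ g(g(a ∨ d, a ∨ a ∨ d, a ∨ a ∨ d), a ∨ a ∨ a ∨ a ∨ a ∨ a ∨ d, g(a ∨ a ∨ d ∨ d, g(a, a, d), neg(d))) ∨ g(g(d, a, a), neg(a), g(d, d, a)), a, neg(a))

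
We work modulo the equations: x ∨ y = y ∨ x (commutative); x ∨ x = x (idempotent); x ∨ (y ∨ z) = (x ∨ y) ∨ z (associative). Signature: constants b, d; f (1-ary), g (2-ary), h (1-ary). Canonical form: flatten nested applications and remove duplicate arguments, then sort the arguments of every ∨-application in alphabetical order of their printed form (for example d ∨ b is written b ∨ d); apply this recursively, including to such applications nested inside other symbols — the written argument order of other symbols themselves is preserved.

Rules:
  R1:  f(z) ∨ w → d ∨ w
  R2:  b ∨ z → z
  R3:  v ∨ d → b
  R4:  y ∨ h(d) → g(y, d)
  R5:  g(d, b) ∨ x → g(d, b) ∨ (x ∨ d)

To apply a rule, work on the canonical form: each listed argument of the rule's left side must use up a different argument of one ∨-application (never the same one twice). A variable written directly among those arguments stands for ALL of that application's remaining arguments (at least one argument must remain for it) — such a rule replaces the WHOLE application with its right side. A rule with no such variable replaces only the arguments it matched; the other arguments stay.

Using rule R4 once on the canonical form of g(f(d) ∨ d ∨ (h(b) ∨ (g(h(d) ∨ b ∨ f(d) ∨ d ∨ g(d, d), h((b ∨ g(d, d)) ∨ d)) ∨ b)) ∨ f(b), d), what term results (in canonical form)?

Canonical form:  g(b ∨ d ∨ f(b) ∨ f(d) ∨ g(b ∨ d ∨ f(d) ∨ g(d, d) ∨ h(d), h(b ∨ d ∨ g(d, d))) ∨ h(b), d)
R4 matches:  uses h(d);  y := b ∨ d ∨ f(d) ∨ g(d, d)
The extension variable absorbs all remaining arguments, so the whole application is rewritten.
Giving:  g(b ∨ d ∨ f(b) ∨ f(d) ∨ g(g(b ∨ d ∨ f(d) ∨ g(d, d), d), h(b ∨ d ∨ g(d, d))) ∨ h(b), d)

Answer: g(b ∨ d ∨ f(b) ∨ f(d) ∨ g(g(b ∨ d ∨ f(d) ∨ g(d, d), d), h(b ∨ d ∨ g(d, d))) ∨ h(b), d)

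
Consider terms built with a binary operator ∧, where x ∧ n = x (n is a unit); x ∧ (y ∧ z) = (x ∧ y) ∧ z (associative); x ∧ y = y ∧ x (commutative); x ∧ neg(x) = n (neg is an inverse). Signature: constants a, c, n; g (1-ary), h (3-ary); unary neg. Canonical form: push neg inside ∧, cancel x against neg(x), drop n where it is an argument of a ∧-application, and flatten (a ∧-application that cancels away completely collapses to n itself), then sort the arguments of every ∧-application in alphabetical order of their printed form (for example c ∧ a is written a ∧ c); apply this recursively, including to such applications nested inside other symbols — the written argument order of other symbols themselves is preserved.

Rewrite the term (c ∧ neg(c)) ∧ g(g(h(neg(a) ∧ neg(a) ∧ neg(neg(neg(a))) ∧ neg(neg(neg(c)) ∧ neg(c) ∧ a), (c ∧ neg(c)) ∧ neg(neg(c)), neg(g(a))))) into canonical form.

Answer: g(g(h(neg(a) ∧ neg(a) ∧ neg(a) ∧ neg(a), c, neg(g(a)))))

Derivation:
Push neg inside:  distribute neg over ∧ and collapse double neg
Cancel inverse pairs:  c cancels
Collect terms:  g(g(h(neg(a) ∧ neg(a) ∧ neg(a) ∧ neg(a), c, neg(g(a)))))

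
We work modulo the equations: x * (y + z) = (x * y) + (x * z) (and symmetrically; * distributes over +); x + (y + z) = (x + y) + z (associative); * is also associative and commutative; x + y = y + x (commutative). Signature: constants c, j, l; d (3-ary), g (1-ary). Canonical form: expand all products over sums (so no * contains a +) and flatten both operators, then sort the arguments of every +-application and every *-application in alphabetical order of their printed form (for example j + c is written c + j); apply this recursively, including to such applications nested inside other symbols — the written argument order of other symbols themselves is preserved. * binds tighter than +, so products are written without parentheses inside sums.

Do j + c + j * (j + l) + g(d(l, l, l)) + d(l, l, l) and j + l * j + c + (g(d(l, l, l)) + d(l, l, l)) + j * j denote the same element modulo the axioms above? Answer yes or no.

Left:  j + c + j * (j + l) + g(d(l, l, l)) + d(l, l, l)
  Expand:  j + c + j * j + j * l + g(d(l, l, l)) + d(l, l, l)
  Order the arguments:  c + d(l, l, l) + g(d(l, l, l)) + j + j * j + j * l
Right:  j + l * j + c + (g(d(l, l, l)) + d(l, l, l)) + j * j
  Un-nest:  j + j * l + c + g(d(l, l, l)) + d(l, l, l) + j * j
  Sort:  c + d(l, l, l) + g(d(l, l, l)) + j + j * j + j * l

Answer: yes — both canonical forms are c + d(l, l, l) + g(d(l, l, l)) + j + j * j + j * l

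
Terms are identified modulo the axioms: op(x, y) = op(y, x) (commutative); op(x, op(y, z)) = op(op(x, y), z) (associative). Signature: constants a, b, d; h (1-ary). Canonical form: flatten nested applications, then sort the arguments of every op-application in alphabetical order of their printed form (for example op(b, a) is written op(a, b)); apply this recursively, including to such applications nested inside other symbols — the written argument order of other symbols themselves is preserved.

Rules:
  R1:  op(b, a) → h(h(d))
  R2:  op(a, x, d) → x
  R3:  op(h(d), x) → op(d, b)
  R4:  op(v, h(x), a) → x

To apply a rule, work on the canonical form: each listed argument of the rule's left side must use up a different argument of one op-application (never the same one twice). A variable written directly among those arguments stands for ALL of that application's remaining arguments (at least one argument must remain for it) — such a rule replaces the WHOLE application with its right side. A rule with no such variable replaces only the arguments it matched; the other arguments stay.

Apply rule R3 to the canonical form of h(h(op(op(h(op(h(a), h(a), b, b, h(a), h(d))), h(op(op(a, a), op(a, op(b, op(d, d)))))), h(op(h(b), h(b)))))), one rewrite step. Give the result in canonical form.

Answer: h(h(op(h(op(a, a, a, b, d, d)), h(op(b, d)), h(op(h(b), h(b))))))

Derivation:
Canonical form:  h(h(op(h(op(a, a, a, b, d, d)), h(op(b, b, h(a), h(a), h(a), h(d))), h(op(h(b), h(b))))))
Match R3:  consume h(d);  x := op(b, b, h(a), h(a), h(a))
The variable takes the whole remainder — replace the entire application.
Giving:  h(h(op(h(op(a, a, a, b, d, d)), h(op(b, d)), h(op(h(b), h(b))))))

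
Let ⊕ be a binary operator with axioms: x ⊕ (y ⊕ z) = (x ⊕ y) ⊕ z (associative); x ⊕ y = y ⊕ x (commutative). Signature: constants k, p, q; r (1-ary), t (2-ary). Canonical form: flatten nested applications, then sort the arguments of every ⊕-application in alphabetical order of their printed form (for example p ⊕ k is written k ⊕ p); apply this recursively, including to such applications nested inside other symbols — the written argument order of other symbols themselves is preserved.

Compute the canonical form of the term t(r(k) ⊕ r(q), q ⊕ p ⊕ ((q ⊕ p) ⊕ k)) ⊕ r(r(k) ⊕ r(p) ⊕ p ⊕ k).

Inside:  t(r(k) ⊕ r(q), q ⊕ p ⊕ ((q ⊕ p) ⊕ k))  →  t(r(k) ⊕ r(q), k ⊕ p ⊕ p ⊕ q ⊕ q)
Simplify inside:  r(r(k) ⊕ r(p) ⊕ p ⊕ k)  →  r(k ⊕ p ⊕ r(k) ⊕ r(p))
Order the arguments:  r(k ⊕ p ⊕ r(k) ⊕ r(p)) ⊕ t(r(k) ⊕ r(q), k ⊕ p ⊕ p ⊕ q ⊕ q)

Answer: r(k ⊕ p ⊕ r(k) ⊕ r(p)) ⊕ t(r(k) ⊕ r(q), k ⊕ p ⊕ p ⊕ q ⊕ q)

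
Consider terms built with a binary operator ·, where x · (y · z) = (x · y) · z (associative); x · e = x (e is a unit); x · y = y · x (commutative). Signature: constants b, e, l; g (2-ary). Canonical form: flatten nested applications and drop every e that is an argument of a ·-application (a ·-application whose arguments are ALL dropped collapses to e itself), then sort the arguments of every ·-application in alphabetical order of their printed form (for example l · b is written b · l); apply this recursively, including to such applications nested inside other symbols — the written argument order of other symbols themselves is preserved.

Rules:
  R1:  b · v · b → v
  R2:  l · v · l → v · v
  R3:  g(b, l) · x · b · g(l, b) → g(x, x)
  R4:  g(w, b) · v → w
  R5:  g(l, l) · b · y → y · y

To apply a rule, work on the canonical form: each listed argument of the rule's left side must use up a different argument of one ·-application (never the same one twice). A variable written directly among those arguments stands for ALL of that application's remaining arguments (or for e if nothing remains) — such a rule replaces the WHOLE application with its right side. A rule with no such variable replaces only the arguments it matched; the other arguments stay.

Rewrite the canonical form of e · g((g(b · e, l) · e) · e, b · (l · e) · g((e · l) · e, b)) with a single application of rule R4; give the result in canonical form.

Answer: g(g(b, l), l)

Derivation:
Canonical form:  g(g(b, l), b · g(l, b) · l)
Match R4:  consume g(l, b);  v := b · l, w := l
The extension variable absorbs all remaining arguments, so the whole application is rewritten.
New term:  g(g(b, l), l)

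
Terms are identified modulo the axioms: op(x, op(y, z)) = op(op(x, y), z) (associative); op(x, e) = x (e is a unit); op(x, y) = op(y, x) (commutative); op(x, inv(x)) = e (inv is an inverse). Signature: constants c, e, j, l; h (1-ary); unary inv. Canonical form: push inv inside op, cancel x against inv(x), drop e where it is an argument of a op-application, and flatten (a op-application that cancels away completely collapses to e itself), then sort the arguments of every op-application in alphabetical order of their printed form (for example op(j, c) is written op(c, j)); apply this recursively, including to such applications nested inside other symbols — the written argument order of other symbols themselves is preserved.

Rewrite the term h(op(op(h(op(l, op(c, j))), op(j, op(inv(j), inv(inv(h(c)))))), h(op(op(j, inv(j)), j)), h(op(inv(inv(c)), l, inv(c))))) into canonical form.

Descend into:  op(op(h(op(l, op(c, j))), op(j, op(inv(j), inv(inv(h(c)))))), h(op(op(j, inv(j)), j)), h(op(inv(inv(c)), l, inv(c))))
Push inv inside:  distribute inv over op and collapse double inv
Cancel inverse pairs:  j cancels
Combine occurrences:  op(h(op(c, j, l)), h(c), h(j), h(l))
Order the arguments:  op(h(c), h(j), h(l), h(op(c, j, l)))
Rebuild:  h(op(h(c), h(j), h(l), h(op(c, j, l))))

Answer: h(op(h(c), h(j), h(l), h(op(c, j, l))))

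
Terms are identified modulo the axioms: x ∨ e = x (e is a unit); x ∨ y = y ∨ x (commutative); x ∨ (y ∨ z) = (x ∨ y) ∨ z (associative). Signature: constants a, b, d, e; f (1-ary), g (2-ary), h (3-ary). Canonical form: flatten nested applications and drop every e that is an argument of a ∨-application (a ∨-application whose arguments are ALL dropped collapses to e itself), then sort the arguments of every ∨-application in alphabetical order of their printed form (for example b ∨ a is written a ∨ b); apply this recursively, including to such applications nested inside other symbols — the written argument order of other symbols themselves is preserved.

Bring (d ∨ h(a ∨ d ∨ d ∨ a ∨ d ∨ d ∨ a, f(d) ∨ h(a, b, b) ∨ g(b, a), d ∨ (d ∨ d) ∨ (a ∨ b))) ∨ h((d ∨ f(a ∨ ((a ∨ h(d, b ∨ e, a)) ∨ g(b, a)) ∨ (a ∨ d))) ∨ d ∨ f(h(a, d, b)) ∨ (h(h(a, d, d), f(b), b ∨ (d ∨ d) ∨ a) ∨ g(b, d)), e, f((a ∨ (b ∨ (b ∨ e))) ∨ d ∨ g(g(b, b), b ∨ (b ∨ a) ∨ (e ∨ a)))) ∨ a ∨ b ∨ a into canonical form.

Answer: a ∨ a ∨ b ∨ d ∨ h(a ∨ a ∨ a ∨ d ∨ d ∨ d ∨ d, f(d) ∨ g(b, a) ∨ h(a, b, b), a ∨ b ∨ d ∨ d ∨ d) ∨ h(d ∨ d ∨ f(a ∨ a ∨ a ∨ d ∨ g(b, a) ∨ h(d, b, a)) ∨ f(h(a, d, b)) ∨ g(b, d) ∨ h(h(a, d, d), f(b), a ∨ b ∨ d ∨ d), e, f(a ∨ b ∨ b ∨ d ∨ g(g(b, b), a ∨ a ∨ b ∨ b)))

Derivation:
Merge nested applications:  d ∨ h(a ∨ d ∨ d ∨ a ∨ d ∨ d ∨ a, f(d) ∨ h(a, b, b) ∨ g(b, a), d ∨ (d ∨ d) ∨ (a ∨ b)) ∨ h((d ∨ f(a ∨ ((a ∨ h(d, b ∨ e, a)) ∨ g(b, a)) ∨ (a ∨ d))) ∨ d ∨ f(h(a, d, b)) ∨ (h(h(a, d, d), f(b), b ∨ (d ∨ d) ∨ a) ∨ g(b, d)), e, f((a ∨ (b ∨ (b ∨ e))) ∨ d ∨ g(g(b, b), b ∨ (b ∨ a) ∨ (e ∨ a)))) ∨ a ∨ b ∨ a
Simplify inside:  h(a ∨ d ∨ d ∨ a ∨ d ∨ d ∨ a, f(d) ∨ h(a, b, b) ∨ g(b, a), d ∨ (d ∨ d) ∨ (a ∨ b))  →  h(a ∨ a ∨ a ∨ d ∨ d ∨ d ∨ d, f(d) ∨ g(b, a) ∨ h(a, b, b), a ∨ b ∨ d ∨ d ∨ d)
Inside:  h((d ∨ f(a ∨ ((a ∨ h(d, b ∨ e, a)) ∨ g(b, a)) ∨ (a ∨ d))) ∨ d ∨ f(h(a, d, b)) ∨ (h(h(a, d, d), f(b), b ∨ (d ∨ d) ∨ a) ∨ g(b, d)), e, f((a ∨ (b ∨ (b ∨ e))) ∨ d ∨ g(g(b, b), b ∨ (b ∨ a) ∨ (e ∨ a))))  →  h(d ∨ d ∨ f(a ∨ a ∨ a ∨ d ∨ g(b, a) ∨ h(d, b, a)) ∨ f(h(a, d, b)) ∨ g(b, d) ∨ h(h(a, d, d), f(b), a ∨ b ∨ d ∨ d), e, f(a ∨ b ∨ b ∨ d ∨ g(g(b, b), a ∨ a ∨ b ∨ b)))
Sort arguments:  a ∨ a ∨ b ∨ d ∨ h(a ∨ a ∨ a ∨ d ∨ d ∨ d ∨ d, f(d) ∨ g(b, a) ∨ h(a, b, b), a ∨ b ∨ d ∨ d ∨ d) ∨ h(d ∨ d ∨ f(a ∨ a ∨ a ∨ d ∨ g(b, a) ∨ h(d, b, a)) ∨ f(h(a, d, b)) ∨ g(b, d) ∨ h(h(a, d, d), f(b), a ∨ b ∨ d ∨ d), e, f(a ∨ b ∨ b ∨ d ∨ g(g(b, b), a ∨ a ∨ b ∨ b)))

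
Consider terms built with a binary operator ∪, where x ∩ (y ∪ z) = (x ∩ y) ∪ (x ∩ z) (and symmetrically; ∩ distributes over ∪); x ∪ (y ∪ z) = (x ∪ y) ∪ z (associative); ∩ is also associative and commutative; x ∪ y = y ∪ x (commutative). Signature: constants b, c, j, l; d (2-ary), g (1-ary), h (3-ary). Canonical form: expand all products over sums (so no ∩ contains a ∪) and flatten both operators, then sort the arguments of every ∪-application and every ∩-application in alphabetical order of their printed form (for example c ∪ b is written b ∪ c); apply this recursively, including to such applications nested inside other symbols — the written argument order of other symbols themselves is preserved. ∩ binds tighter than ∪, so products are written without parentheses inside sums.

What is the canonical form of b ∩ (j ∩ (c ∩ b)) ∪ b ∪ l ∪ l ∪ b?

Answer: b ∪ b ∪ b ∩ b ∩ c ∩ j ∪ l ∪ l

Derivation:
Flatten:  b ∩ b ∩ c ∩ j ∪ b ∪ l ∪ l ∪ b
Sort arguments:  b ∪ b ∪ b ∩ b ∩ c ∩ j ∪ l ∪ l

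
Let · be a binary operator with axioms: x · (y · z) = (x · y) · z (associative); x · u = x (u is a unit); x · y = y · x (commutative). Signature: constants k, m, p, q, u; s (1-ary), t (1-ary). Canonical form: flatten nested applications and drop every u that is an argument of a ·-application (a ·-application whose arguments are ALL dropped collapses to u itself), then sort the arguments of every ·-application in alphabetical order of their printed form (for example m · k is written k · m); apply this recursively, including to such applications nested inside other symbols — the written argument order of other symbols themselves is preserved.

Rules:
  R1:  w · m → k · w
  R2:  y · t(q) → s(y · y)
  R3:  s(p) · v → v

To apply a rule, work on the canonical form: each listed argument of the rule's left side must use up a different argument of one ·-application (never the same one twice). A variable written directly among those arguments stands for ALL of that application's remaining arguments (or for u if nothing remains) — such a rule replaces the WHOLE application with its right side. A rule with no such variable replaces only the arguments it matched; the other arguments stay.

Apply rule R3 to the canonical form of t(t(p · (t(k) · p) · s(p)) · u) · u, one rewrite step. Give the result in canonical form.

Answer: t(t(p · p · t(k)))

Derivation:
Canonical form:  t(t(p · p · s(p) · t(k)))
Match R3:  consume s(p);  v := p · p · t(k)
The variable takes the whole remainder — replace the entire application.
Giving:  t(t(p · p · t(k)))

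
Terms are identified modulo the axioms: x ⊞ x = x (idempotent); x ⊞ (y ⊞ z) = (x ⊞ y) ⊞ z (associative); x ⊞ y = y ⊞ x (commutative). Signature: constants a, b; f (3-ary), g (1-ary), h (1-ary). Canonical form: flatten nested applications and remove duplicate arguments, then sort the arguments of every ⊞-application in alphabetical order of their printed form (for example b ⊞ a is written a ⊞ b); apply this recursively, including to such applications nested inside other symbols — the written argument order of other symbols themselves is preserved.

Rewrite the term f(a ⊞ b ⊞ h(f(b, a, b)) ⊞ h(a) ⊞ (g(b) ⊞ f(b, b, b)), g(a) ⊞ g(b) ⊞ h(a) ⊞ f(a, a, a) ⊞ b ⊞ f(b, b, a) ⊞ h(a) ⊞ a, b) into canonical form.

Answer: f(a ⊞ b ⊞ f(b, b, b) ⊞ g(b) ⊞ h(a) ⊞ h(f(b, a, b)), a ⊞ b ⊞ f(a, a, a) ⊞ f(b, b, a) ⊞ g(a) ⊞ g(b) ⊞ h(a), b)

Derivation:
Descend into:  g(a) ⊞ g(b) ⊞ h(a) ⊞ f(a, a, a) ⊞ b ⊞ f(b, b, a) ⊞ h(a) ⊞ a
Deduplicate:  drop duplicate h(a)
Sort arguments:  a ⊞ b ⊞ f(a, a, a) ⊞ f(b, b, a) ⊞ g(a) ⊞ g(b) ⊞ h(a)
Put back:  f(a ⊞ b ⊞ f(b, b, b) ⊞ g(b) ⊞ h(a) ⊞ h(f(b, a, b)), a ⊞ b ⊞ f(a, a, a) ⊞ f(b, b, a) ⊞ g(a) ⊞ g(b) ⊞ h(a), b)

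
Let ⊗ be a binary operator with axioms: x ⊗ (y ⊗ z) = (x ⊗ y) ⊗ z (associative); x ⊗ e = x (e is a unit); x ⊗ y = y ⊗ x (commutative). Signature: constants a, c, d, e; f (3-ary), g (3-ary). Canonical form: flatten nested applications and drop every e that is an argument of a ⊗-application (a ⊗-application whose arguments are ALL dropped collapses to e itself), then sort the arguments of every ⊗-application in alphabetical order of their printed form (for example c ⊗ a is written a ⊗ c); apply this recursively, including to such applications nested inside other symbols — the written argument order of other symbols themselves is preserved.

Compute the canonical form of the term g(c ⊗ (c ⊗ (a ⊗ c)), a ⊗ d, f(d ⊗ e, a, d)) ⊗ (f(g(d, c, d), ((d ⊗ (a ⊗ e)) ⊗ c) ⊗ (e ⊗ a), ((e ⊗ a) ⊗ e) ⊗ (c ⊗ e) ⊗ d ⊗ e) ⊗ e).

Flatten:  g(c ⊗ (c ⊗ (a ⊗ c)), a ⊗ d, f(d ⊗ e, a, d)) ⊗ f(g(d, c, d), ((d ⊗ (a ⊗ e)) ⊗ c) ⊗ (e ⊗ a), ((e ⊗ a) ⊗ e) ⊗ (c ⊗ e) ⊗ d ⊗ e) ⊗ e
Canonicalize subterm:  g(c ⊗ (c ⊗ (a ⊗ c)), a ⊗ d, f(d ⊗ e, a, d))  →  g(a ⊗ c ⊗ c ⊗ c, a ⊗ d, f(d, a, d))
Inside:  f(g(d, c, d), ((d ⊗ (a ⊗ e)) ⊗ c) ⊗ (e ⊗ a), ((e ⊗ a) ⊗ e) ⊗ (c ⊗ e) ⊗ d ⊗ e)  →  f(g(d, c, d), a ⊗ a ⊗ c ⊗ d, a ⊗ c ⊗ d)
Drop the unit:  drop e
Sort arguments:  f(g(d, c, d), a ⊗ a ⊗ c ⊗ d, a ⊗ c ⊗ d) ⊗ g(a ⊗ c ⊗ c ⊗ c, a ⊗ d, f(d, a, d))

Answer: f(g(d, c, d), a ⊗ a ⊗ c ⊗ d, a ⊗ c ⊗ d) ⊗ g(a ⊗ c ⊗ c ⊗ c, a ⊗ d, f(d, a, d))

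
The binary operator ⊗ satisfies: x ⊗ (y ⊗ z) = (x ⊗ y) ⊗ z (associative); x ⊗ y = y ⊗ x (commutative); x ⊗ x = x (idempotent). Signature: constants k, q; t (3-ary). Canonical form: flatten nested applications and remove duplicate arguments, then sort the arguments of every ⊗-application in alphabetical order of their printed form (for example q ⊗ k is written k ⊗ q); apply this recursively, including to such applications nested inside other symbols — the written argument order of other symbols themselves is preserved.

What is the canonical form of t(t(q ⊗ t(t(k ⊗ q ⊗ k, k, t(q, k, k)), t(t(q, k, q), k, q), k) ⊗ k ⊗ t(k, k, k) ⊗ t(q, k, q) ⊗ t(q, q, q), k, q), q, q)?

Work inside:  q ⊗ t(t(k ⊗ q ⊗ k, k, t(q, k, k)), t(t(q, k, q), k, q), k) ⊗ k ⊗ t(k, k, k) ⊗ t(q, k, q) ⊗ t(q, q, q)
Inside:  t(t(k ⊗ q ⊗ k, k, t(q, k, k)), t(t(q, k, q), k, q), k)  →  t(t(k ⊗ q, k, t(q, k, k)), t(t(q, k, q), k, q), k)
Sort arguments:  k ⊗ q ⊗ t(k, k, k) ⊗ t(q, k, q) ⊗ t(q, q, q) ⊗ t(t(k ⊗ q, k, t(q, k, k)), t(t(q, k, q), k, q), k)
Rebuild:  t(t(k ⊗ q ⊗ t(k, k, k) ⊗ t(q, k, q) ⊗ t(q, q, q) ⊗ t(t(k ⊗ q, k, t(q, k, k)), t(t(q, k, q), k, q), k), k, q), q, q)

Answer: t(t(k ⊗ q ⊗ t(k, k, k) ⊗ t(q, k, q) ⊗ t(q, q, q) ⊗ t(t(k ⊗ q, k, t(q, k, k)), t(t(q, k, q), k, q), k), k, q), q, q)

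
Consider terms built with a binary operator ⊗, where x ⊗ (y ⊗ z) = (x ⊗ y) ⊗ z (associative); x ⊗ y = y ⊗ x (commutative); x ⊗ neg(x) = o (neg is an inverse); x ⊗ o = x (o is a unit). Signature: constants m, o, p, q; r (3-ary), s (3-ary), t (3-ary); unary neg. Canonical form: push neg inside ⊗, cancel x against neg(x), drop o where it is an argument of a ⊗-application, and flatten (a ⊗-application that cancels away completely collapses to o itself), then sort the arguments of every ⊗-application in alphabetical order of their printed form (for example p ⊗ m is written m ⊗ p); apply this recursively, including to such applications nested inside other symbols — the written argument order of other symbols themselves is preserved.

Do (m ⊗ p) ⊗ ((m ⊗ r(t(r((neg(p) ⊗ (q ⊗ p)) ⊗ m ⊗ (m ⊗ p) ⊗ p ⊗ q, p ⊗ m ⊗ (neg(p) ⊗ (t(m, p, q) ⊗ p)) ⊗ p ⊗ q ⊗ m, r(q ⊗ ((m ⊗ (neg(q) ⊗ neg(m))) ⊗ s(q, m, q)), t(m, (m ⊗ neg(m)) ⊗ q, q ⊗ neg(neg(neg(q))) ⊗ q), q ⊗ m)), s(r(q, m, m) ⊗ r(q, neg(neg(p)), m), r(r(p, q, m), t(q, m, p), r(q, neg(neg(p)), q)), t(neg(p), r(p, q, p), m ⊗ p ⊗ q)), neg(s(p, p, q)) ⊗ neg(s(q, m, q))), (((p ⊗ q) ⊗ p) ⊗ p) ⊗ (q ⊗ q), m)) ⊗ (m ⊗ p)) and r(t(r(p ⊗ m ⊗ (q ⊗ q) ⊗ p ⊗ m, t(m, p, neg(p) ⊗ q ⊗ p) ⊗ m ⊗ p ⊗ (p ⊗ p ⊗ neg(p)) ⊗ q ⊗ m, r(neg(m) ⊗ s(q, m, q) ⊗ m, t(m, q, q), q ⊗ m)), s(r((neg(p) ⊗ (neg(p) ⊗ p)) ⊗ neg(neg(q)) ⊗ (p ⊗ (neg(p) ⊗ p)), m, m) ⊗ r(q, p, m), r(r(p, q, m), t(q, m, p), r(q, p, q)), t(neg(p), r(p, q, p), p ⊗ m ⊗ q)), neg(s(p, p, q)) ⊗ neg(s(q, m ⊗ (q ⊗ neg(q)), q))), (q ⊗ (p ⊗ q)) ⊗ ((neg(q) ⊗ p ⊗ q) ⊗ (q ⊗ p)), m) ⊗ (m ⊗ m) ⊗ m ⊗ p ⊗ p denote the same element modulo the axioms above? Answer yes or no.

Left:  (m ⊗ p) ⊗ ((m ⊗ r(t(r((neg(p) ⊗ (q ⊗ p)) ⊗ m ⊗ (m ⊗ p) ⊗ p ⊗ q, p ⊗ m ⊗ (neg(p) ⊗ (t(m, p, q) ⊗ p)) ⊗ p ⊗ q ⊗ m, r(q ⊗ ((m ⊗ (neg(q) ⊗ neg(m))) ⊗ s(q, m, q)), t(m, (m ⊗ neg(m)) ⊗ q, q ⊗ neg(neg(neg(q))) ⊗ q), q ⊗ m)), s(r(q, m, m) ⊗ r(q, neg(neg(p)), m), r(r(p, q, m), t(q, m, p), r(q, neg(neg(p)), q)), t(neg(p), r(p, q, p), m ⊗ p ⊗ q)), neg(s(p, p, q)) ⊗ neg(s(q, m, q))), (((p ⊗ q) ⊗ p) ⊗ p) ⊗ (q ⊗ q), m)) ⊗ (m ⊗ p))
  Push neg inside:  distribute neg over ⊗ and collapse double neg
  Collect terms:  m ⊗ m ⊗ m ⊗ p ⊗ p ⊗ r(t(r(m ⊗ m ⊗ p ⊗ p ⊗ q ⊗ q, m ⊗ m ⊗ p ⊗ p ⊗ q ⊗ t(m, p, q), r(s(q, m, q), t(m, q, q), m ⊗ q)), s(r(q, m, m) ⊗ r(q, p, m), r(r(p, q, m), t(q, m, p), r(q, p, q)), t(neg(p), r(p, q, p), m ⊗ p ⊗ q)), neg(s(p, p, q)) ⊗ neg(s(q, m, q))), p ⊗ p ⊗ p ⊗ q ⊗ q ⊗ q, m)
Right:  r(t(r(p ⊗ m ⊗ (q ⊗ q) ⊗ p ⊗ m, t(m, p, neg(p) ⊗ q ⊗ p) ⊗ m ⊗ p ⊗ (p ⊗ p ⊗ neg(p)) ⊗ q ⊗ m, r(neg(m) ⊗ s(q, m, q) ⊗ m, t(m, q, q), q ⊗ m)), s(r((neg(p) ⊗ (neg(p) ⊗ p)) ⊗ neg(neg(q)) ⊗ (p ⊗ (neg(p) ⊗ p)), m, m) ⊗ r(q, p, m), r(r(p, q, m), t(q, m, p), r(q, p, q)), t(neg(p), r(p, q, p), p ⊗ m ⊗ q)), neg(s(p, p, q)) ⊗ neg(s(q, m ⊗ (q ⊗ neg(q)), q))), (q ⊗ (p ⊗ q)) ⊗ ((neg(q) ⊗ p ⊗ q) ⊗ (q ⊗ p)), m) ⊗ (m ⊗ m) ⊗ m ⊗ p ⊗ p
  Push neg inside:  distribute neg over ⊗ and collapse double neg
  Combine occurrences:  r(t(r(m ⊗ m ⊗ p ⊗ p ⊗ q ⊗ q, m ⊗ m ⊗ p ⊗ p ⊗ q ⊗ t(m, p, q), r(s(q, m, q), t(m, q, q), m ⊗ q)), s(r(q, m, m) ⊗ r(q, p, m), r(r(p, q, m), t(q, m, p), r(q, p, q)), t(neg(p), r(p, q, p), m ⊗ p ⊗ q)), neg(s(p, p, q)) ⊗ neg(s(q, m, q))), p ⊗ p ⊗ p ⊗ q ⊗ q ⊗ q, m) ⊗ m ⊗ m ⊗ m ⊗ p ⊗ p
  Sort arguments:  m ⊗ m ⊗ m ⊗ p ⊗ p ⊗ r(t(r(m ⊗ m ⊗ p ⊗ p ⊗ q ⊗ q, m ⊗ m ⊗ p ⊗ p ⊗ q ⊗ t(m, p, q), r(s(q, m, q), t(m, q, q), m ⊗ q)), s(r(q, m, m) ⊗ r(q, p, m), r(r(p, q, m), t(q, m, p), r(q, p, q)), t(neg(p), r(p, q, p), m ⊗ p ⊗ q)), neg(s(p, p, q)) ⊗ neg(s(q, m, q))), p ⊗ p ⊗ p ⊗ q ⊗ q ⊗ q, m)

Answer: yes — both canonical forms are m ⊗ m ⊗ m ⊗ p ⊗ p ⊗ r(t(r(m ⊗ m ⊗ p ⊗ p ⊗ q ⊗ q, m ⊗ m ⊗ p ⊗ p ⊗ q ⊗ t(m, p, q), r(s(q, m, q), t(m, q, q), m ⊗ q)), s(r(q, m, m) ⊗ r(q, p, m), r(r(p, q, m), t(q, m, p), r(q, p, q)), t(neg(p), r(p, q, p), m ⊗ p ⊗ q)), neg(s(p, p, q)) ⊗ neg(s(q, m, q))), p ⊗ p ⊗ p ⊗ q ⊗ q ⊗ q, m)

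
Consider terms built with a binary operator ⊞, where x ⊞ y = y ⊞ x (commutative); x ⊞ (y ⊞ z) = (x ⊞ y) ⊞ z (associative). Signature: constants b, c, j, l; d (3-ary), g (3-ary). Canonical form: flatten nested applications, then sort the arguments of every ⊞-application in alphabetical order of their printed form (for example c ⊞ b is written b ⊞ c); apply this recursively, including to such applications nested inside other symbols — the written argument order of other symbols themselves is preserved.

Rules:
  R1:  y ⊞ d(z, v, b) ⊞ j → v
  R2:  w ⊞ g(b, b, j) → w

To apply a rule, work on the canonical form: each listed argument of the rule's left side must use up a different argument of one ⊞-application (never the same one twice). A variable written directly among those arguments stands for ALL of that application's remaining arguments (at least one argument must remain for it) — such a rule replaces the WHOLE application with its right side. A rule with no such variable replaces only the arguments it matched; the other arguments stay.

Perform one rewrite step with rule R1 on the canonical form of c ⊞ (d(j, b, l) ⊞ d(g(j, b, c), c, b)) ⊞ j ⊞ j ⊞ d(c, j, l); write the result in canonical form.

Canonical form:  c ⊞ d(c, j, l) ⊞ d(g(j, b, c), c, b) ⊞ d(j, b, l) ⊞ j ⊞ j
Apply R1:  consuming d(g(j, b, c), c, b), j;  v := c, y := c ⊞ d(c, j, l) ⊞ d(j, b, l) ⊞ j, z := g(j, b, c)
The extension variable absorbs all remaining arguments, so the whole application is rewritten.
Giving:  c

Answer: c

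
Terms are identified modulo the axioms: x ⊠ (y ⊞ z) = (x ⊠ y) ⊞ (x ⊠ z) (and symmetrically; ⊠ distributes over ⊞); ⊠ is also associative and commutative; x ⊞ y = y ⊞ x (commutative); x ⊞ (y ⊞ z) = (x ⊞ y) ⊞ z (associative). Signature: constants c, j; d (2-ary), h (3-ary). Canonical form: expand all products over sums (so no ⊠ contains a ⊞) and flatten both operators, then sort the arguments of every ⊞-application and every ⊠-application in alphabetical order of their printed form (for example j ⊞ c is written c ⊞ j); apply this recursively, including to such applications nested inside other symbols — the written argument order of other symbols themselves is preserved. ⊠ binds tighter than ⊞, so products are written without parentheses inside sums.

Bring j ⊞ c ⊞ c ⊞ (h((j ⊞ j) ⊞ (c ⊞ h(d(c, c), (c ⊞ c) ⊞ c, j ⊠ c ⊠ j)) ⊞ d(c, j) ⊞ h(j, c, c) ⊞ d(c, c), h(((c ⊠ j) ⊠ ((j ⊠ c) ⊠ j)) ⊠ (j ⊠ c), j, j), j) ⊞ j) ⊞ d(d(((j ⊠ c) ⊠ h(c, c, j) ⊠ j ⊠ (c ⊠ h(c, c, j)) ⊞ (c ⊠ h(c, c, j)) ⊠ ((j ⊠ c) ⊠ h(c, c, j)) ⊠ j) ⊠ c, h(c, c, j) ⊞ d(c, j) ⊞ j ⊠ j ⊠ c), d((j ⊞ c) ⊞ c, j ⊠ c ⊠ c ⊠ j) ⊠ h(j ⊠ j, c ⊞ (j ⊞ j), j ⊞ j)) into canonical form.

Expand products over sums:  j ⊞ c ⊞ c ⊞ h(c ⊞ d(c, c) ⊞ d(c, j) ⊞ h(d(c, c), c ⊞ c ⊞ c, c ⊠ j ⊠ j) ⊞ h(j, c, c) ⊞ j ⊞ j, h(c ⊠ c ⊠ c ⊠ j ⊠ j ⊠ j ⊠ j, j, j), j) ⊞ j ⊞ d(d(c ⊠ c ⊠ c ⊠ h(c, c, j) ⊠ h(c, c, j) ⊠ j ⊠ j ⊞ c ⊠ c ⊠ c ⊠ h(c, c, j) ⊠ h(c, c, j) ⊠ j ⊠ j, c ⊠ j ⊠ j ⊞ d(c, j) ⊞ h(c, c, j)), d(c ⊞ c ⊞ j, c ⊠ c ⊠ j ⊠ j) ⊠ h(j ⊠ j, c ⊞ j ⊞ j, j ⊞ j))
Sort arguments:  c ⊞ c ⊞ d(d(c ⊠ c ⊠ c ⊠ h(c, c, j) ⊠ h(c, c, j) ⊠ j ⊠ j ⊞ c ⊠ c ⊠ c ⊠ h(c, c, j) ⊠ h(c, c, j) ⊠ j ⊠ j, c ⊠ j ⊠ j ⊞ d(c, j) ⊞ h(c, c, j)), d(c ⊞ c ⊞ j, c ⊠ c ⊠ j ⊠ j) ⊠ h(j ⊠ j, c ⊞ j ⊞ j, j ⊞ j)) ⊞ h(c ⊞ d(c, c) ⊞ d(c, j) ⊞ h(d(c, c), c ⊞ c ⊞ c, c ⊠ j ⊠ j) ⊞ h(j, c, c) ⊞ j ⊞ j, h(c ⊠ c ⊠ c ⊠ j ⊠ j ⊠ j ⊠ j, j, j), j) ⊞ j ⊞ j

Answer: c ⊞ c ⊞ d(d(c ⊠ c ⊠ c ⊠ h(c, c, j) ⊠ h(c, c, j) ⊠ j ⊠ j ⊞ c ⊠ c ⊠ c ⊠ h(c, c, j) ⊠ h(c, c, j) ⊠ j ⊠ j, c ⊠ j ⊠ j ⊞ d(c, j) ⊞ h(c, c, j)), d(c ⊞ c ⊞ j, c ⊠ c ⊠ j ⊠ j) ⊠ h(j ⊠ j, c ⊞ j ⊞ j, j ⊞ j)) ⊞ h(c ⊞ d(c, c) ⊞ d(c, j) ⊞ h(d(c, c), c ⊞ c ⊞ c, c ⊠ j ⊠ j) ⊞ h(j, c, c) ⊞ j ⊞ j, h(c ⊠ c ⊠ c ⊠ j ⊠ j ⊠ j ⊠ j, j, j), j) ⊞ j ⊞ j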